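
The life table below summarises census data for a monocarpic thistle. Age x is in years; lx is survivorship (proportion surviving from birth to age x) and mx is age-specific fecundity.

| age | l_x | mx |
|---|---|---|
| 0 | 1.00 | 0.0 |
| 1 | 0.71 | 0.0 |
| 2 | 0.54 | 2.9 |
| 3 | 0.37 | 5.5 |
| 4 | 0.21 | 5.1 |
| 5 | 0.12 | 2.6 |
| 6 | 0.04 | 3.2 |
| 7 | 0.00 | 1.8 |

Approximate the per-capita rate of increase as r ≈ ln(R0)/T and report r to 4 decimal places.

0.5263

R0 = Σ lx·mx = 0 + 0 + 1.566 + 2.035 + 1.071 + 0.312 + 0.128 + 0 = 5.112
Σ x·lx·mx = 15.849; T = 15.849/5.112 = 3.10035…
r ≈ ln(R0)/T = ln(5.112)/3.10035… = 0.52626… → 0.5263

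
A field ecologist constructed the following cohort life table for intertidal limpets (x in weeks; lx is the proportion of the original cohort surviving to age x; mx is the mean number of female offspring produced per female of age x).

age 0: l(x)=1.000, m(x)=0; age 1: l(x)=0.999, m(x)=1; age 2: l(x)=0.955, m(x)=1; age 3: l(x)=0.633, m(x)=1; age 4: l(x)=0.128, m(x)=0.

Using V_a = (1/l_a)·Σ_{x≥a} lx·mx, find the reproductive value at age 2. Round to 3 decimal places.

1.663

lx·mx for x ≥ 2: 0.955, 0.633, 0 → sum = 1.588
V_2 = 1.588 / l_2 = 1.588 / 0.955 = 1.662827… → 1.663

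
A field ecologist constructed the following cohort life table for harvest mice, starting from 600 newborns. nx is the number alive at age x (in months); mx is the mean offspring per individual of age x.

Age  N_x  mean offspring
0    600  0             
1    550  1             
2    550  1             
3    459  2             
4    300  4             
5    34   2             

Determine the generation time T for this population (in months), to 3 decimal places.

lx = nx/n0 = nx/600: 1, 0.91667…, 0.91667…, 0.765, 0.5, 0.05667…
lx·mx: 0, 0.916667…, 0.916667…, 1.53, 2, 0.113333… → R0 = 5.476667…
x·lx·mx: 0, 0.916667…, 1.833333…, 4.59, 8, 0.566667… → Σ = 15.906667…
T = 15.906667… / 5.476667… = 2.904443… → 2.904

2.904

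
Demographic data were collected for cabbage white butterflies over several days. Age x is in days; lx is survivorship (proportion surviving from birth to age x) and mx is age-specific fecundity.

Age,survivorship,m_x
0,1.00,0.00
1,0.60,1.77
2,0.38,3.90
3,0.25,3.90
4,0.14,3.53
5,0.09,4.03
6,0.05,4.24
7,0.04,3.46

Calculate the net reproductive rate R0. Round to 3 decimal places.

4.726

lx·mx by age: 0, 1.062, 1.482, 0.975, 0.4942, 0.3627, 0.212, 0.1384
R0 = Σ lx·mx = 4.7263 → 4.726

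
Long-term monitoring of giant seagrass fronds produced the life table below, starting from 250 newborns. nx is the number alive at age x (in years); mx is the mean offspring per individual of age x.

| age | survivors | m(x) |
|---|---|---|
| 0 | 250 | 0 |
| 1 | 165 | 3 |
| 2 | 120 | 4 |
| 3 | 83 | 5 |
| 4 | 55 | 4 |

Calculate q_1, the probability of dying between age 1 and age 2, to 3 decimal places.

0.273

lx = nx/n0 = nx/250: 1, 0.66, 0.48, 0.332, 0.22
q_1 = (l_1 − l_2) / l_1 = (0.66 − 0.48) / 0.66
     = 0.18 / 0.66 = 0.272727… → 0.273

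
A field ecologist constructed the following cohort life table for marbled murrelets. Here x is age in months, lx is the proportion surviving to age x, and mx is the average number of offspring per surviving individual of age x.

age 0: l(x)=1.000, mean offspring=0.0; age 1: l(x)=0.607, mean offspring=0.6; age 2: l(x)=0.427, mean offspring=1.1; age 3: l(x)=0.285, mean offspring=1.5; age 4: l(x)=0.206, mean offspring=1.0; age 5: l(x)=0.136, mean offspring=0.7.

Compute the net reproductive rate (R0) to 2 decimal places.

lx·mx by age: 0, 0.3642, 0.4697, 0.4275, 0.206, 0.0952
R0 = Σ lx·mx = 1.5626 → 1.56

1.56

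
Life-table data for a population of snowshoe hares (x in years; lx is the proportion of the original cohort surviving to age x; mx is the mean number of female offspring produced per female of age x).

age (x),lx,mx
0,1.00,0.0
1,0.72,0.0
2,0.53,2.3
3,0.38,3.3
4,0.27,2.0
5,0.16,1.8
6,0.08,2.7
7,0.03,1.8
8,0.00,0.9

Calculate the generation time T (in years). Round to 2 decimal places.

3.21

lx·mx: 0, 0, 1.219, 1.254, 0.54, 0.288, 0.216, 0.054, 0 → R0 = 3.571
x·lx·mx: 0, 0, 2.438, 3.762, 2.16, 1.44, 1.296, 0.378, 0 → Σ = 11.474
T = 11.474 / 3.571 = 3.213106… → 3.21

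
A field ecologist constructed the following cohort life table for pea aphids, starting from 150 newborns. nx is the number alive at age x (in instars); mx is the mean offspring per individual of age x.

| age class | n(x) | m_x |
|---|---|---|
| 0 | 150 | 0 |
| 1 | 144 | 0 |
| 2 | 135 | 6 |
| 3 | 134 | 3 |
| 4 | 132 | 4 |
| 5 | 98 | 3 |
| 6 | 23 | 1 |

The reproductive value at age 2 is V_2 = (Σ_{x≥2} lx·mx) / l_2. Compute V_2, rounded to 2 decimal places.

lx = nx/n0 = nx/150: 1, 0.96, 0.9, 0.89333…, 0.88, 0.65333…, 0.15333…
lx·mx for x ≥ 2: 5.4, 2.68…, 3.52, 1.96…, 0.153333… → sum = 13.713333…
V_2 = 13.713333… / l_2 = 13.713333… / 0.9 = 15.237037… → 15.24

15.24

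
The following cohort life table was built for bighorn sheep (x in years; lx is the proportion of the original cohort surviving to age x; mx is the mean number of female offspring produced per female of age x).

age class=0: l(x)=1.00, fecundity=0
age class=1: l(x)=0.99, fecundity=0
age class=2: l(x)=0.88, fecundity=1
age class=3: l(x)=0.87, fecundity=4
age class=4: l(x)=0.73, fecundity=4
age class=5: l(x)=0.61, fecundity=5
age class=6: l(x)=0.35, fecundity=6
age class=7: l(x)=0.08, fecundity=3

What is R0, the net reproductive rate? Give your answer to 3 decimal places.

lx·mx by age: 0, 0, 0.88, 3.48, 2.92, 3.05, 2.1, 0.24
R0 = Σ lx·mx = 12.67 → 12.670

12.670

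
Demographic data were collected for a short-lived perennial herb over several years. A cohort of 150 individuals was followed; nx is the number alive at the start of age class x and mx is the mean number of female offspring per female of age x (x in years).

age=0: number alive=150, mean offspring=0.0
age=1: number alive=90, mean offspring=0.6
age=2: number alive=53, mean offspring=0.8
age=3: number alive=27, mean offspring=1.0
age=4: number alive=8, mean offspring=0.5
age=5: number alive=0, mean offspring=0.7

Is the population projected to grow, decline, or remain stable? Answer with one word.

declining

lx = nx/n0 = nx/150: 1, 0.6, 0.35333…, 0.18, 0.05333…, 0
R0 = Σ lx·mx = 0 + 0.36 + 0.282667… + 0.18 + 0.026667… + 0 = 0.849333…
R0 < 1, so the population is declining.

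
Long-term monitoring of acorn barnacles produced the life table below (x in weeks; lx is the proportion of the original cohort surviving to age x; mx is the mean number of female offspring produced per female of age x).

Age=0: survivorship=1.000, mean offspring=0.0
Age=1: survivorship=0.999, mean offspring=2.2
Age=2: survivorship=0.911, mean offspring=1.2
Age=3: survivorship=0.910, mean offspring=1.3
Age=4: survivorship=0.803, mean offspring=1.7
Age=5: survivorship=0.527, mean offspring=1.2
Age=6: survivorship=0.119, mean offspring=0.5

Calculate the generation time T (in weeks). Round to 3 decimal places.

lx·mx: 0, 2.1978, 1.0932, 1.183, 1.3651, 0.6324, 0.0595 → R0 = 6.531
x·lx·mx: 0, 2.1978, 2.1864, 3.549, 5.4604, 3.162, 0.357 → Σ = 16.9126
T = 16.9126 / 6.531 = 2.589588… → 2.590

2.590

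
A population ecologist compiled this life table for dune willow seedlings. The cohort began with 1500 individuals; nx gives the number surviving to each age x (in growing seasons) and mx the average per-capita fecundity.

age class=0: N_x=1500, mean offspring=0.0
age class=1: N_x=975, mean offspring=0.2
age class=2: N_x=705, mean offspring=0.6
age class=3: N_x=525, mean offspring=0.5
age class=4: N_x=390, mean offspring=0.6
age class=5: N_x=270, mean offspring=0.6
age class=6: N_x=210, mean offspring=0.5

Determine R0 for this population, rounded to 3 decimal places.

lx = nx/n0 = nx/1500: 1, 0.65, 0.47, 0.35, 0.26, 0.18, 0.14
lx·mx by age: 0, 0.13, 0.282, 0.175, 0.156, 0.108, 0.07
R0 = Σ lx·mx = 0.921 → 0.921

0.921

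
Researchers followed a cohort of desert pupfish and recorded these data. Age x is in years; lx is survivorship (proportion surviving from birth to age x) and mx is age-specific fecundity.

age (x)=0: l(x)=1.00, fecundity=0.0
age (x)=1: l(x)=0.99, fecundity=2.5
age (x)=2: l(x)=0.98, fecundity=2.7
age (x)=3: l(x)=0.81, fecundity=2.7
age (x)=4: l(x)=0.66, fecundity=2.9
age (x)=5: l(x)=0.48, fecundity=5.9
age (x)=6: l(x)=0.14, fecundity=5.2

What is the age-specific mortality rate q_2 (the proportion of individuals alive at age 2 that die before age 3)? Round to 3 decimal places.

0.173

q_2 = (l_2 − l_3) / l_2 = (0.98 − 0.81) / 0.98
     = 0.17 / 0.98 = 0.173469… → 0.173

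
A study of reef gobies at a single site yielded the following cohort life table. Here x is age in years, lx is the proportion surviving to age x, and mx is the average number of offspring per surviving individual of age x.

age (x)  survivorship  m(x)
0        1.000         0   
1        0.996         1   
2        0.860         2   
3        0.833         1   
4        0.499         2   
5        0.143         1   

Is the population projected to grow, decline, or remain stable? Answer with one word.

R0 = Σ lx·mx = 0 + 0.996 + 1.72 + 0.833 + 0.998 + 0.143 = 4.69
R0 > 1, so the population is growing.

growing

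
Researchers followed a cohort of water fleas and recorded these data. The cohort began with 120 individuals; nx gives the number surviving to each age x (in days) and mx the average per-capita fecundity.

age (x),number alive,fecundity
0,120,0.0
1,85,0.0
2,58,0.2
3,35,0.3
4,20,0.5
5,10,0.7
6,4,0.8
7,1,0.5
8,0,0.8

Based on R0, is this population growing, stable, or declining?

lx = nx/n0 = nx/120: 1, 0.70833…, 0.48333…, 0.29167…, 0.16667…, 0.08333…, 0.03333…, 0.00833…, 0
R0 = Σ lx·mx = 0 + 0 + 0.096667… + 0.0875… + 0.083333… + 0.058333… + 0.026667… + 0.004167… + 0 = 0.356667…
R0 < 1, so the population is declining.

declining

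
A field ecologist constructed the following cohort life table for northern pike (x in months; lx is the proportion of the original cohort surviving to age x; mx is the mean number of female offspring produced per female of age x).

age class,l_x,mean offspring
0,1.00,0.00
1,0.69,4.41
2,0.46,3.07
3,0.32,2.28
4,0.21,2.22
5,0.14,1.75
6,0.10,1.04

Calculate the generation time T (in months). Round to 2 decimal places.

lx·mx: 0, 3.0429, 1.4122, 0.7296, 0.4662, 0.245, 0.104 → R0 = 5.9999
x·lx·mx: 0, 3.0429, 2.8244, 2.1888, 1.8648, 1.225, 0.624 → Σ = 11.7699
T = 11.7699 / 5.9999 = 1.961683… → 1.96

1.96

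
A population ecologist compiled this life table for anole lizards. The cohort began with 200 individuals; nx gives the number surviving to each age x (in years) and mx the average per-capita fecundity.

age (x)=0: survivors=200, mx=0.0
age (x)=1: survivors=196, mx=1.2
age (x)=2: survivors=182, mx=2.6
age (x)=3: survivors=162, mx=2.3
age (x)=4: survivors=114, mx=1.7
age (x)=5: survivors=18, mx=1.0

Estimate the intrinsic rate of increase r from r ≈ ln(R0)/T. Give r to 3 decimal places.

lx = nx/n0 = nx/200: 1, 0.98, 0.91, 0.81, 0.57, 0.09
R0 = Σ lx·mx = 0 + 1.176 + 2.366 + 1.863 + 0.969 + 0.09 = 6.464
Σ x·lx·mx = 15.823; T = 15.823/6.464 = 2.44787…
r ≈ ln(R0)/T = ln(6.464)/2.44787… = 0.7624… → 0.762

0.762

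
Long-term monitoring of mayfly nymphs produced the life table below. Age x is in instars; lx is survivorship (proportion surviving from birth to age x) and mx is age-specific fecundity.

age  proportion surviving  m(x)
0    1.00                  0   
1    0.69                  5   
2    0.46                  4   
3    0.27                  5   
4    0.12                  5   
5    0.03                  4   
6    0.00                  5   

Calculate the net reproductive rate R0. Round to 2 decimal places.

lx·mx by age: 0, 3.45, 1.84, 1.35, 0.6, 0.12, 0
R0 = Σ lx·mx = 7.36 → 7.36

7.36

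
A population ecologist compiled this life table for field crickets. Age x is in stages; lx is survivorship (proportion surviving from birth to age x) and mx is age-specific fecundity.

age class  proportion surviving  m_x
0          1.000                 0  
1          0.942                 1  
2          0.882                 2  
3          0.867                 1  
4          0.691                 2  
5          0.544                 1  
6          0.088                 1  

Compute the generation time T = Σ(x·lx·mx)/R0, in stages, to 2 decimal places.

2.84

lx·mx: 0, 0.942, 1.764, 0.867, 1.382, 0.544, 0.088 → R0 = 5.587
x·lx·mx: 0, 0.942, 3.528, 2.601, 5.528, 2.72, 0.528 → Σ = 15.847
T = 15.847 / 5.587 = 2.836406… → 2.84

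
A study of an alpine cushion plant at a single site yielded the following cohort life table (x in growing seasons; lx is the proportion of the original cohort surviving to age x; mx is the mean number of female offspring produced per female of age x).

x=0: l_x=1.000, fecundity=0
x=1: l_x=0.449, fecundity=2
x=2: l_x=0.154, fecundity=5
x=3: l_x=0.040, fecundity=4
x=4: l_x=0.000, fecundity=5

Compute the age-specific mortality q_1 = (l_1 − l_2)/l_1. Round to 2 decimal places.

q_1 = (l_1 − l_2) / l_1 = (0.449 − 0.154) / 0.449
     = 0.295 / 0.449 = 0.657016… → 0.66

0.66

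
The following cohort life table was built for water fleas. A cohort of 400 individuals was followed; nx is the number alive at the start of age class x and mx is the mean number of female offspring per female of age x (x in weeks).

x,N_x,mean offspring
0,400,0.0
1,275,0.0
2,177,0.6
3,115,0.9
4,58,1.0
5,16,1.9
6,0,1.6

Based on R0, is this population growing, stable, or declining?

lx = nx/n0 = nx/400: 1, 0.6875, 0.4425, 0.2875, 0.145, 0.04, 0
R0 = Σ lx·mx = 0 + 0 + 0.2655 + 0.25875 + 0.145 + 0.076 + 0 = 0.74525
R0 < 1, so the population is declining.

declining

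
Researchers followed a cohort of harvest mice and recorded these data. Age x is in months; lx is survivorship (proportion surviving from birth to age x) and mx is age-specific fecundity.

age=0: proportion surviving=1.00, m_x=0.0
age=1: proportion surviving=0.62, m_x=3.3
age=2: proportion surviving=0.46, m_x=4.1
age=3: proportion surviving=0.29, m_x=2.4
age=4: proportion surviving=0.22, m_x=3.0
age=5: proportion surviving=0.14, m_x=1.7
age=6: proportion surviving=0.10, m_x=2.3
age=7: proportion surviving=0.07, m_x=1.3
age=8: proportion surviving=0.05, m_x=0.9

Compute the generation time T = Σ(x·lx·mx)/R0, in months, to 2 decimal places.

lx·mx: 0, 2.046, 1.886, 0.696, 0.66, 0.238, 0.23, 0.091, 0.045 → R0 = 5.892
x·lx·mx: 0, 2.046, 3.772, 2.088, 2.64, 1.19, 1.38, 0.637, 0.36 → Σ = 14.113
T = 14.113 / 5.892 = 2.395282… → 2.40

2.40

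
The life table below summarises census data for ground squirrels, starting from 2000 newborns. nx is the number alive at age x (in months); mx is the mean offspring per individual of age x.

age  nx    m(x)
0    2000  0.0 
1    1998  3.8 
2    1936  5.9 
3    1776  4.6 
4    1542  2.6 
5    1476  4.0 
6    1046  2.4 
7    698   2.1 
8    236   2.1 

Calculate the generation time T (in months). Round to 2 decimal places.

lx = nx/n0 = nx/2000: 1, 0.999, 0.968, 0.888, 0.771, 0.738, 0.523, 0.349, 0.118
lx·mx: 0, 3.7962, 5.7112, 4.0848, 2.0046, 2.952, 1.2552, 0.7329, 0.2478 → R0 = 20.7847
x·lx·mx: 0, 3.7962, 11.4224, 12.2544, 8.0184, 14.76, 7.5312, 5.1303, 1.9824 → Σ = 64.8953
T = 64.8953 / 20.7847 = 3.122263… → 3.12

3.12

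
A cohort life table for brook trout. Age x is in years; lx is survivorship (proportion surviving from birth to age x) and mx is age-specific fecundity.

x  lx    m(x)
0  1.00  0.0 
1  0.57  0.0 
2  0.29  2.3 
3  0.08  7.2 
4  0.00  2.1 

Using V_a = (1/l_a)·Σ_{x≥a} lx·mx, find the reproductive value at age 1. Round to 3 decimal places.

lx·mx for x ≥ 1: 0, 0.667, 0.576, 0 → sum = 1.243
V_1 = 1.243 / l_1 = 1.243 / 0.57 = 2.180702… → 2.181

2.181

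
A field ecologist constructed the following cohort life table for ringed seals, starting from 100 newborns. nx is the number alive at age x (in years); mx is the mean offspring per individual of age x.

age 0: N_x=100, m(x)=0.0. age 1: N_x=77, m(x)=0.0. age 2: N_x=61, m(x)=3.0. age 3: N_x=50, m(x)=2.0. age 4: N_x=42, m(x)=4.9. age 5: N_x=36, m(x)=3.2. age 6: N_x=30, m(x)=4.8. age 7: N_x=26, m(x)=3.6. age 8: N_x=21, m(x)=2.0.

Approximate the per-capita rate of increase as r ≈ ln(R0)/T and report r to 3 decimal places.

0.491

lx = nx/n0 = nx/100: 1, 0.77, 0.61, 0.5, 0.42, 0.36, 0.3, 0.26, 0.21
R0 = Σ lx·mx = 0 + 0 + 1.83 + 1 + 2.058 + 1.152 + 1.44 + 0.936 + 0.42 = 8.836
Σ x·lx·mx = 39.204; T = 39.204/8.836 = 4.43685…
r ≈ ln(R0)/T = ln(8.836)/4.43685… = 0.49108… → 0.491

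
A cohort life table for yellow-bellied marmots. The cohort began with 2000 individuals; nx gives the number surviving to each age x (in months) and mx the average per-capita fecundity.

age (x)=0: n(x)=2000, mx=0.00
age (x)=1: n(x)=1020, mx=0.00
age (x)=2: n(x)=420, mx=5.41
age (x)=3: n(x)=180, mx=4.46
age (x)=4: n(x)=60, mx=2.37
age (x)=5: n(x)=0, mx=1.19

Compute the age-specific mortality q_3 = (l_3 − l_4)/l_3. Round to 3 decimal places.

lx = nx/n0 = nx/2000: 1, 0.51, 0.21, 0.09, 0.03, 0
q_3 = (l_3 − l_4) / l_3 = (0.09 − 0.03) / 0.09
     = 0.06 / 0.09 = 0.666667… → 0.667

0.667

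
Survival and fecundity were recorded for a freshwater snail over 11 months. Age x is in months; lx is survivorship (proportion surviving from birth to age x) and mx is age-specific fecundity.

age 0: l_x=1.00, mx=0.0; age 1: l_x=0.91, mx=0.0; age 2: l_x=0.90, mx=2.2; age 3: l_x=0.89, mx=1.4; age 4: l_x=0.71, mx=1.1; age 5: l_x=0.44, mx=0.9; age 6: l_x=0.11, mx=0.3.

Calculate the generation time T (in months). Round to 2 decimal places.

lx·mx: 0, 0, 1.98, 1.246, 0.781, 0.396, 0.033 → R0 = 4.436
x·lx·mx: 0, 0, 3.96, 3.738, 3.124, 1.98, 0.198 → Σ = 13
T = 13 / 4.436 = 2.930568… → 2.93

2.93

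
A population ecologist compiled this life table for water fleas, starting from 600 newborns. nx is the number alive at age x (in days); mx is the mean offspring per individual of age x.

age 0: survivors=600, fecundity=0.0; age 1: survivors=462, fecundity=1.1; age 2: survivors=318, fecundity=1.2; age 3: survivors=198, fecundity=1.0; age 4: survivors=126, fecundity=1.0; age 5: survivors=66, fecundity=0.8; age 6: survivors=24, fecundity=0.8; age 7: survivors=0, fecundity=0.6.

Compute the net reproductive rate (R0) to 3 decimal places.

2.143

lx = nx/n0 = nx/600: 1, 0.77, 0.53, 0.33, 0.21, 0.11, 0.04, 0
lx·mx by age: 0, 0.847, 0.636, 0.33, 0.21, 0.088, 0.032, 0
R0 = Σ lx·mx = 2.143 → 2.143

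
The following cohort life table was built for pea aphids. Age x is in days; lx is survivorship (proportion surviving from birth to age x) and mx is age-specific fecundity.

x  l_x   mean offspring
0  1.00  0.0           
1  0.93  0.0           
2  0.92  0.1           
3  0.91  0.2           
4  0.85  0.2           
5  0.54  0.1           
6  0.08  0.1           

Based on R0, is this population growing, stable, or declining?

R0 = Σ lx·mx = 0 + 0 + 0.092 + 0.182 + 0.17 + 0.054 + 0.008 = 0.506
R0 < 1, so the population is declining.

declining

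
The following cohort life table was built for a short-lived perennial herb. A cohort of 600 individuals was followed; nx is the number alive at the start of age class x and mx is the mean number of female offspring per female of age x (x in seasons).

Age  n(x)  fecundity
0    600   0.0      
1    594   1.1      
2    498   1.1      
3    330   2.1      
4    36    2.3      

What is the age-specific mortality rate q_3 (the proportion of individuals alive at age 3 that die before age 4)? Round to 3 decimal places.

lx = nx/n0 = nx/600: 1, 0.99, 0.83, 0.55, 0.06
q_3 = (l_3 − l_4) / l_3 = (0.55 − 0.06) / 0.55
     = 0.49 / 0.55 = 0.890909… → 0.891

0.891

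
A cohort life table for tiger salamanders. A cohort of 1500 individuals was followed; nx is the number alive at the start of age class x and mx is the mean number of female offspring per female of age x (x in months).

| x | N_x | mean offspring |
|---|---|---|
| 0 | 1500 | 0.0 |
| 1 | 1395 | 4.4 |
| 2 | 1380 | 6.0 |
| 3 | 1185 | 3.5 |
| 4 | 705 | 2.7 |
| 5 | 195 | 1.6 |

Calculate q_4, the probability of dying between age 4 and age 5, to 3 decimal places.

lx = nx/n0 = nx/1500: 1, 0.93, 0.92, 0.79, 0.47, 0.13
q_4 = (l_4 − l_5) / l_4 = (0.47 − 0.13) / 0.47
     = 0.34 / 0.47 = 0.723404… → 0.723

0.723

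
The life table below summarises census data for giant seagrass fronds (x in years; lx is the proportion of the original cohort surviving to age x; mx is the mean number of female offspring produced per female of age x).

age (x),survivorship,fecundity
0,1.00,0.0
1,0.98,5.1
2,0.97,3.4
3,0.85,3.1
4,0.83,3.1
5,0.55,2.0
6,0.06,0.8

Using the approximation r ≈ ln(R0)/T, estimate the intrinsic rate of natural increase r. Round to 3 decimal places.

R0 = Σ lx·mx = 0 + 4.998 + 3.298 + 2.635 + 2.573 + 1.1 + 0.048 = 14.652
Σ x·lx·mx = 35.579; T = 35.579/14.652 = 2.42827…
r ≈ ln(R0)/T = ln(14.652)/2.42827… = 1.10555… → 1.106

1.106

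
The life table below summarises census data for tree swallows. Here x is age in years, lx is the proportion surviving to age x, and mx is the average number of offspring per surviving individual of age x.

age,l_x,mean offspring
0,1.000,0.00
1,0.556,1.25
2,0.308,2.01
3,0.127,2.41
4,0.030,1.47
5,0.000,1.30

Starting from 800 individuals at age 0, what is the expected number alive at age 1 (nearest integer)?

445

Expected survivors = N0 · l_1 = 800 × 0.556 = 444.8 → 445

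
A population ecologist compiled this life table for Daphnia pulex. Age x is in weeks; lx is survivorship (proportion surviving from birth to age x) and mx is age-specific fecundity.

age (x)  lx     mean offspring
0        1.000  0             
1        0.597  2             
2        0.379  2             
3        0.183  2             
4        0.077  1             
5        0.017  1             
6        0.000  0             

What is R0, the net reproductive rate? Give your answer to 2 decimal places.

lx·mx by age: 0, 1.194, 0.758, 0.366, 0.077, 0.017, 0
R0 = Σ lx·mx = 2.412 → 2.41

2.41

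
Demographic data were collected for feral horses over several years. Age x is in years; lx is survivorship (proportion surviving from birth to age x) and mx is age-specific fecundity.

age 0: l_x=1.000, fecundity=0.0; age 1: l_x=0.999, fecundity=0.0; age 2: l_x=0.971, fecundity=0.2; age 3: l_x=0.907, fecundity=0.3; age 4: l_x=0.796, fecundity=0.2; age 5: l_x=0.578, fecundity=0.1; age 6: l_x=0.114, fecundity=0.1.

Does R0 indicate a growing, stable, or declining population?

declining

R0 = Σ lx·mx = 0 + 0 + 0.1942 + 0.2721 + 0.1592 + 0.0578 + 0.0114 = 0.6947
R0 < 1, so the population is declining.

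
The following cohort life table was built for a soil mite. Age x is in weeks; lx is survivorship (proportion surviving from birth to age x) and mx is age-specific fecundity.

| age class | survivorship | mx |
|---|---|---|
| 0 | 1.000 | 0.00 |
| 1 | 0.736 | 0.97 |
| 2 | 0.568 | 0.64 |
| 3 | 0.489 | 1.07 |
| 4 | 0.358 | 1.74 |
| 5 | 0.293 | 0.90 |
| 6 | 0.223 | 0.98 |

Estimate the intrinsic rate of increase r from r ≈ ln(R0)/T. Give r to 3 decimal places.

R0 = Σ lx·mx = 0 + 0.71392 + 0.36352 + 0.52323 + 0.62292 + 0.2637 + 0.21854 = 2.70583
Σ x·lx·mx = 8.13207; T = 8.13207/2.70583 = 3.00539…
r ≈ ln(R0)/T = ln(2.70583)/3.00539… = 0.33121… → 0.331

0.331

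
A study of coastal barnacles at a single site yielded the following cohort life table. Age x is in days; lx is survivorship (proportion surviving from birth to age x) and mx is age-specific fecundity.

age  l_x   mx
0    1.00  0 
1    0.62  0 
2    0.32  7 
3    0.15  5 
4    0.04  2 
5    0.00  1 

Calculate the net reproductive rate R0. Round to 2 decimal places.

lx·mx by age: 0, 0, 2.24, 0.75, 0.08, 0
R0 = Σ lx·mx = 3.07 → 3.07

3.07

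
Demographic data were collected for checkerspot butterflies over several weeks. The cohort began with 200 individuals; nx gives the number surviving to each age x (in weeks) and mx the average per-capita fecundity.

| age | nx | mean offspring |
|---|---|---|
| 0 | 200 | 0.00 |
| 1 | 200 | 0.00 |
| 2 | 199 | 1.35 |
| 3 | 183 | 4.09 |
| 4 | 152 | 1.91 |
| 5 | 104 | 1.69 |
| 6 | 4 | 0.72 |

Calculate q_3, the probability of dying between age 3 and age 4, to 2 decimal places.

0.17

lx = nx/n0 = nx/200: 1, 1, 0.995, 0.915, 0.76, 0.52, 0.02
q_3 = (l_3 − l_4) / l_3 = (0.915 − 0.76) / 0.915
     = 0.155 / 0.915 = 0.169399… → 0.17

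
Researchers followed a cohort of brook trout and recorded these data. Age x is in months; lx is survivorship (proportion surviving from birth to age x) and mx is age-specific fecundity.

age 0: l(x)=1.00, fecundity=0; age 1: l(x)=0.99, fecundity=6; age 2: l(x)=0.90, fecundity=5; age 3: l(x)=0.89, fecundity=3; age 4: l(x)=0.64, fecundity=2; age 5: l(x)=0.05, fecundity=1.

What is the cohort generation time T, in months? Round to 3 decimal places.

lx·mx: 0, 5.94, 4.5, 2.67, 1.28, 0.05 → R0 = 14.44
x·lx·mx: 0, 5.94, 9, 8.01, 5.12, 0.25 → Σ = 28.32
T = 28.32 / 14.44 = 1.961219… → 1.961

1.961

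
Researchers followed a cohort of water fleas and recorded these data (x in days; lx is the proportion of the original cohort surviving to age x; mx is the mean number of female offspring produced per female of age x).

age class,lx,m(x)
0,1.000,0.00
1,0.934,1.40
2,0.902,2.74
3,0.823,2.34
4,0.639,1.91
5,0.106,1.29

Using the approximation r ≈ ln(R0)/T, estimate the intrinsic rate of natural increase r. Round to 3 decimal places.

0.785

R0 = Σ lx·mx = 0 + 1.3076 + 2.47148 + 1.92582 + 1.22049 + 0.13674 = 7.06213
Σ x·lx·mx = 17.59368; T = 17.59368/7.06213 = 2.49127…
r ≈ ln(R0)/T = ln(7.06213)/2.49127… = 0.78464… → 0.785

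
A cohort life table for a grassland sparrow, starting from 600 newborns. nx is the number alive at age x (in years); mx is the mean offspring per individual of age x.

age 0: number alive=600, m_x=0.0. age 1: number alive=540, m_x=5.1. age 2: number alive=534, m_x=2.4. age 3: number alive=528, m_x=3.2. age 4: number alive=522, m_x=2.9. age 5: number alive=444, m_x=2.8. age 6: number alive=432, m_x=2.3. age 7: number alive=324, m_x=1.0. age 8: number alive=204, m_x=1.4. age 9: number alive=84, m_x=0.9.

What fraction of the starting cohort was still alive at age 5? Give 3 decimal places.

0.740

l_5 = n_5/n_0 = 444/600 = 0.74 → 0.740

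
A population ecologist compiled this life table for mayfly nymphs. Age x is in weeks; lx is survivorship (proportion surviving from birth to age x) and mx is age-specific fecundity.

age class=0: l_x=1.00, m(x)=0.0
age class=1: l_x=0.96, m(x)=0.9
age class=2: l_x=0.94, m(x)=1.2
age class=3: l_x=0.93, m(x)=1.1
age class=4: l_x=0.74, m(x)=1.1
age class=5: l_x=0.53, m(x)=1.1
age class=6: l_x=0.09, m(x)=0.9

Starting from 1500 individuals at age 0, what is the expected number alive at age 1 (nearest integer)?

1440

Expected survivors = N0 · l_1 = 1500 × 0.96 = 1440 → 1440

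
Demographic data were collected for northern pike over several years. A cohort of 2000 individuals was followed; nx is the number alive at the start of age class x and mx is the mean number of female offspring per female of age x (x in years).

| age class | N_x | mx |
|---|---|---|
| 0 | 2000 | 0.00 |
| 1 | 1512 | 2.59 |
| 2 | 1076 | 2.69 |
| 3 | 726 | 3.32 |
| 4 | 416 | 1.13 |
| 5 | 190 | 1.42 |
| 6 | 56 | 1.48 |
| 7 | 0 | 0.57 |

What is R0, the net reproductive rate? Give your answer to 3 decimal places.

lx = nx/n0 = nx/2000: 1, 0.756, 0.538, 0.363, 0.208, 0.095, 0.028, 0
lx·mx by age: 0, 1.95804, 1.44722, 1.20516, 0.23504, 0.1349, 0.04144, 0
R0 = Σ lx·mx = 5.0218 → 5.022

5.022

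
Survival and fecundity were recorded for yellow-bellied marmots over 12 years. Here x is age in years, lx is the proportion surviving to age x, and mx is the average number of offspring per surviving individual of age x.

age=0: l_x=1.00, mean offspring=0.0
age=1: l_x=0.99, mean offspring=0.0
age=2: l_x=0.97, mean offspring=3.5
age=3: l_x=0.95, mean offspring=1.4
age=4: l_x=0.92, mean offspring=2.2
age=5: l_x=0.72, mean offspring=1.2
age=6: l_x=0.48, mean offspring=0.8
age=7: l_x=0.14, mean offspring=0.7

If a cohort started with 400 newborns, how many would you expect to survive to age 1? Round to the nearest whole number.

396

Expected survivors = N0 · l_1 = 400 × 0.99 = 396 → 396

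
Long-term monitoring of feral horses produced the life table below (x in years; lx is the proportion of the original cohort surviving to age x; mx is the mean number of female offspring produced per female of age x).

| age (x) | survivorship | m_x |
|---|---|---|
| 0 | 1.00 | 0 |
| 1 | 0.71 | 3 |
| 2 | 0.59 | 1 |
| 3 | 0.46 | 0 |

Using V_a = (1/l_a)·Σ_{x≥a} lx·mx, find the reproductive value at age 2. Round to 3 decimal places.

1.000

lx·mx for x ≥ 2: 0.59, 0 → sum = 0.59
V_2 = 0.59 / l_2 = 0.59 / 0.59 = 1 → 1.000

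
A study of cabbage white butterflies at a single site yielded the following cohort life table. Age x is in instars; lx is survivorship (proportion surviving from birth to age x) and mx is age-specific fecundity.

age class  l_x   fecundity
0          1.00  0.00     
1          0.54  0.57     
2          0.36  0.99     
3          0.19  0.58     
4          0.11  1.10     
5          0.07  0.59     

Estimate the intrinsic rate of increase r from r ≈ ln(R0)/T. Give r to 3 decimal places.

R0 = Σ lx·mx = 0 + 0.3078 + 0.3564 + 0.1102 + 0.121 + 0.0413 = 0.9367
Σ x·lx·mx = 2.0417; T = 2.0417/0.9367 = 2.17967…
r ≈ ln(R0)/T = ln(0.9367)/2.17967… = -0.03… → -0.030

-0.030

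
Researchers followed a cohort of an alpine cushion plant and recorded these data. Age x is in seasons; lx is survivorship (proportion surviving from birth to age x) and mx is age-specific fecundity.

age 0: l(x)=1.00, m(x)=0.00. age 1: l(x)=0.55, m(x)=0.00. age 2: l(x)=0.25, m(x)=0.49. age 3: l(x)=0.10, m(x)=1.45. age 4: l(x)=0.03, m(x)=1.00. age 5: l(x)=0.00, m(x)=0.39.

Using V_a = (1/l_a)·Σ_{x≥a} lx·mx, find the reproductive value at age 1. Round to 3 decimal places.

lx·mx for x ≥ 1: 0, 0.1225, 0.145, 0.03, 0 → sum = 0.2975
V_1 = 0.2975 / l_1 = 0.2975 / 0.55 = 0.540909… → 0.541

0.541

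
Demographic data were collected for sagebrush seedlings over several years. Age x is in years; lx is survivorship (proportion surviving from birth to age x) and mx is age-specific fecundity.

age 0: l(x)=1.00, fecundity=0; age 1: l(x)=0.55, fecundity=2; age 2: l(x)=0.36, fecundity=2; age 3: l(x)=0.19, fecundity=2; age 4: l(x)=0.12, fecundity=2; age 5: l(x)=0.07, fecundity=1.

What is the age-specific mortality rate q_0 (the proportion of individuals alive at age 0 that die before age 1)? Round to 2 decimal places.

0.45

q_0 = (l_0 − l_1) / l_0 = (1 − 0.55) / 1
     = 0.45 / 1 = 0.45 → 0.45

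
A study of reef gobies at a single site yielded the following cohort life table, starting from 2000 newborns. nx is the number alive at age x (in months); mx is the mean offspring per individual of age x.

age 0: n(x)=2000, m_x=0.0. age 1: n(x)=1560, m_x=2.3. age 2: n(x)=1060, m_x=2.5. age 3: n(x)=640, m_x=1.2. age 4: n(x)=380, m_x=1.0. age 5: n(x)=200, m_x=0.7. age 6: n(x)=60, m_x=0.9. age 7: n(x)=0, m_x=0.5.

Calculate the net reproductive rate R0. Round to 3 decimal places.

lx = nx/n0 = nx/2000: 1, 0.78, 0.53, 0.32, 0.19, 0.1, 0.03, 0
lx·mx by age: 0, 1.794, 1.325, 0.384, 0.19, 0.07, 0.027, 0
R0 = Σ lx·mx = 3.79 → 3.790

3.790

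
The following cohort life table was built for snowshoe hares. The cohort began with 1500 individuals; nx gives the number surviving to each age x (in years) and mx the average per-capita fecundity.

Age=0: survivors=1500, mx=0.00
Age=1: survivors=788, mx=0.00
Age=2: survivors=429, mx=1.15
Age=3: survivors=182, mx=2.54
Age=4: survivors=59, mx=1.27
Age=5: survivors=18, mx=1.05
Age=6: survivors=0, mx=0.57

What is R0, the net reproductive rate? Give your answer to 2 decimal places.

0.70

lx = nx/n0 = nx/1500: 1, 0.52533…, 0.286, 0.12133…, 0.03933…, 0.012, 0
lx·mx by age: 0, 0, 0.3289, 0.308187…, 0.049953…, 0.0126, 0
R0 = Σ lx·mx = 0.69964… → 0.70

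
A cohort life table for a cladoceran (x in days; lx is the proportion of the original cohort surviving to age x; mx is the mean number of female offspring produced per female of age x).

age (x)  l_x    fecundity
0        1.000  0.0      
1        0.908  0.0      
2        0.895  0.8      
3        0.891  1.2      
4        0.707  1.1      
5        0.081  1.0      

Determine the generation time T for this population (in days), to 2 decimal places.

lx·mx: 0, 0, 0.716, 1.0692, 0.7777, 0.081 → R0 = 2.6439
x·lx·mx: 0, 0, 1.432, 3.2076, 3.1108, 0.405 → Σ = 8.1554
T = 8.1554 / 2.6439 = 3.08461… → 3.08

3.08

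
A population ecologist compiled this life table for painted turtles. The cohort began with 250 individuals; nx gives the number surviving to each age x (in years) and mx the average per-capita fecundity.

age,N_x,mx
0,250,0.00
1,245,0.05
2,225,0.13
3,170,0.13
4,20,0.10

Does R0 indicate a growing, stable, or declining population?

declining

lx = nx/n0 = nx/250: 1, 0.98, 0.9, 0.68, 0.08
R0 = Σ lx·mx = 0 + 0.049 + 0.117 + 0.0884 + 0.008 = 0.2624
R0 < 1, so the population is declining.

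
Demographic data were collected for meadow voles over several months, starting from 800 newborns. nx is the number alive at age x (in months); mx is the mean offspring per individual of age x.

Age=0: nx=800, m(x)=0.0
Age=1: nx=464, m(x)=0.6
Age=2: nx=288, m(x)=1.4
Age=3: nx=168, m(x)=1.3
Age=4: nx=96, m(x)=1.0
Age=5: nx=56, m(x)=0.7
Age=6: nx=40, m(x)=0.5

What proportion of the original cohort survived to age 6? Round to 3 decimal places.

l_6 = n_6/n_0 = 40/800 = 0.05 → 0.050

0.050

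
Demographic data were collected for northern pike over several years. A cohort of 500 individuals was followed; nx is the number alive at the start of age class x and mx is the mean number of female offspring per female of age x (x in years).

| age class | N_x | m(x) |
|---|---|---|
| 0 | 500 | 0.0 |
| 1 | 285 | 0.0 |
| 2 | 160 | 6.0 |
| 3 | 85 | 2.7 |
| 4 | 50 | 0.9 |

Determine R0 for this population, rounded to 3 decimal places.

2.469

lx = nx/n0 = nx/500: 1, 0.57, 0.32, 0.17, 0.1
lx·mx by age: 0, 0, 1.92, 0.459, 0.09
R0 = Σ lx·mx = 2.469 → 2.469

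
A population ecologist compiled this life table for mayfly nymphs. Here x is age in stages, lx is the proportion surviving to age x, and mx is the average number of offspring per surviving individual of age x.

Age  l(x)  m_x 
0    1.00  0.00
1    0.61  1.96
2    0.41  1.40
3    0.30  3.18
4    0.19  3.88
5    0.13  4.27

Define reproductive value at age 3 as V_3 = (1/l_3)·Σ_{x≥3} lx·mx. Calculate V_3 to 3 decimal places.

7.488

lx·mx for x ≥ 3: 0.954, 0.7372, 0.5551 → sum = 2.2463
V_3 = 2.2463 / l_3 = 2.2463 / 0.3 = 7.487667… → 7.488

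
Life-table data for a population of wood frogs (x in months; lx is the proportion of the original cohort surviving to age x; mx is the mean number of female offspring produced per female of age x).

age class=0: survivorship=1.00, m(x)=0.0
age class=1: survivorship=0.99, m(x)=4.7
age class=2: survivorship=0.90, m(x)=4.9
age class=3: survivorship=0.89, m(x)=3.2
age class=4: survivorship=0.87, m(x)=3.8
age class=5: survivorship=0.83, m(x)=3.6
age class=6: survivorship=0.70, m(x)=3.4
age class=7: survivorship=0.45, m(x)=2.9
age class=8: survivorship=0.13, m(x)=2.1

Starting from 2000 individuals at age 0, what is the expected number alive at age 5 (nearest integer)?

Expected survivors = N0 · l_5 = 2000 × 0.83 = 1660 → 1660

1660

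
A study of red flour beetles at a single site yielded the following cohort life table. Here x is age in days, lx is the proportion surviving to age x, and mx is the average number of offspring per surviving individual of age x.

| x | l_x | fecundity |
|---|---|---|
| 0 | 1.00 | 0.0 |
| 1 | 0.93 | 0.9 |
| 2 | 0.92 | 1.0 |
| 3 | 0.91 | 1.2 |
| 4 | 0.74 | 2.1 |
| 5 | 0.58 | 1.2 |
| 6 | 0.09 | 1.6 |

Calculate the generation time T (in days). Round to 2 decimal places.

3.15

lx·mx: 0, 0.837, 0.92, 1.092, 1.554, 0.696, 0.144 → R0 = 5.243
x·lx·mx: 0, 0.837, 1.84, 3.276, 6.216, 3.48, 0.864 → Σ = 16.513
T = 16.513 / 5.243 = 3.149533… → 3.15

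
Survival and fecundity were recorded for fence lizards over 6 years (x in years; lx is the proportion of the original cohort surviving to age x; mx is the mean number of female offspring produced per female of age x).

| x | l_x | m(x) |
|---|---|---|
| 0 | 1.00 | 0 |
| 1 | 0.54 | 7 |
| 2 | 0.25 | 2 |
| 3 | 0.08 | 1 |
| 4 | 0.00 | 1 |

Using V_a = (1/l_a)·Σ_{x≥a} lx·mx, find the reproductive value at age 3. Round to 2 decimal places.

1.00

lx·mx for x ≥ 3: 0.08, 0 → sum = 0.08
V_3 = 0.08 / l_3 = 0.08 / 0.08 = 1 → 1.00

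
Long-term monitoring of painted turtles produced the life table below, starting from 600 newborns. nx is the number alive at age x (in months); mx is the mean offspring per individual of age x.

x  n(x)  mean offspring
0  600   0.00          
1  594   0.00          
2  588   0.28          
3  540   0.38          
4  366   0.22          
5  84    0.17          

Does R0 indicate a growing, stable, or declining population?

lx = nx/n0 = nx/600: 1, 0.99, 0.98, 0.9, 0.61, 0.14
R0 = Σ lx·mx = 0 + 0 + 0.2744 + 0.342 + 0.1342 + 0.0238 = 0.7744
R0 < 1, so the population is declining.

declining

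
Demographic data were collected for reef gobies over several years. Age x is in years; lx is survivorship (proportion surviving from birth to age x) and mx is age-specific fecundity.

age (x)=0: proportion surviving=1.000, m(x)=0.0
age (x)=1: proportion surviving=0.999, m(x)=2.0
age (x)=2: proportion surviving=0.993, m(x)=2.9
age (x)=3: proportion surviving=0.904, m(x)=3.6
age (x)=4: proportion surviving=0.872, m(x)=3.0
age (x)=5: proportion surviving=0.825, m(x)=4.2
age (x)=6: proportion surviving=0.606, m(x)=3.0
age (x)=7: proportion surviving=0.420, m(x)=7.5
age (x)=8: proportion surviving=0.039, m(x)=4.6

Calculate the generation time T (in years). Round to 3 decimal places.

lx·mx: 0, 1.998, 2.8797, 3.2544, 2.616, 3.465, 1.818, 3.15, 0.1794 → R0 = 19.3605
x·lx·mx: 0, 1.998, 5.7594, 9.7632, 10.464, 17.325, 10.908, 22.05, 1.4352 → Σ = 79.7028
T = 79.7028 / 19.3605 = 4.116774… → 4.117

4.117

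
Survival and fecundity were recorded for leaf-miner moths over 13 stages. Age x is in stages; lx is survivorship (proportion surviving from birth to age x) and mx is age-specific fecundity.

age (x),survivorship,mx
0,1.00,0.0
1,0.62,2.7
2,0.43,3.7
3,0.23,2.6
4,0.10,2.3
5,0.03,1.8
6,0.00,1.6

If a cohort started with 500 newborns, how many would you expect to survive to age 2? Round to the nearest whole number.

Expected survivors = N0 · l_2 = 500 × 0.43 = 215 → 215

215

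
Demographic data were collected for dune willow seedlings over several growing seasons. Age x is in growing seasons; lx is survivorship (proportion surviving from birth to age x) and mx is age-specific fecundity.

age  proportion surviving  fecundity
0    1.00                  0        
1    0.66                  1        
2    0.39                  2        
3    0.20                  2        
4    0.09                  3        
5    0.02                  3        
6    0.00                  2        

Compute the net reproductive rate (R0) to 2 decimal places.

lx·mx by age: 0, 0.66, 0.78, 0.4, 0.27, 0.06, 0
R0 = Σ lx·mx = 2.17 → 2.17

2.17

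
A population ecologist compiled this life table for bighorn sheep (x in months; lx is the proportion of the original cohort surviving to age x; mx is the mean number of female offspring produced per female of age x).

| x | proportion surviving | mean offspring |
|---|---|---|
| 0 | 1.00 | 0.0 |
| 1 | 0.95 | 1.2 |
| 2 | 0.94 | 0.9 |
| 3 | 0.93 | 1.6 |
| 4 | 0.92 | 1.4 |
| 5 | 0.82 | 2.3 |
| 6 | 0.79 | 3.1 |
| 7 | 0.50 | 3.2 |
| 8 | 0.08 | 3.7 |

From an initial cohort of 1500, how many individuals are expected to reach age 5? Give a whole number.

1230

Expected survivors = N0 · l_5 = 1500 × 0.82 = 1230 → 1230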